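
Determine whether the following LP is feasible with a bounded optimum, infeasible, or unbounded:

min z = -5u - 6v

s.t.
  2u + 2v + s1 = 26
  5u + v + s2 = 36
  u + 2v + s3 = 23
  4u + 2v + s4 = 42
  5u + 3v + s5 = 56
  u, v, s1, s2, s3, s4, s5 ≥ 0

Feasible with a bounded optimal solution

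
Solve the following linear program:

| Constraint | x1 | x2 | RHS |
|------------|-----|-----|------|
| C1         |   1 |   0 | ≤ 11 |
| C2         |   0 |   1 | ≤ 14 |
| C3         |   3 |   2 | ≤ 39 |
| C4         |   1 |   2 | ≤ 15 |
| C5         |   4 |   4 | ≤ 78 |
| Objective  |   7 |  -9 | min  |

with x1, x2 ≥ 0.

Evaluate the objective at each vertex of the feasible region:
  z(0, 0) = 0
  z(11, 0) = 77
  z(11, 2) = 59
  z(0, 7.5) = -67.5  ←
The minimum is at x1 = 0, x2 = 7.5.

x1 = 0, x2 = 7.5, z = -67.5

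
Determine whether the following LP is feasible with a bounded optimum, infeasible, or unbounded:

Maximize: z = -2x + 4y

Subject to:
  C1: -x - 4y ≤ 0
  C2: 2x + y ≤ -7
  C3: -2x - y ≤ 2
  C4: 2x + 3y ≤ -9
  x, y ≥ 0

Infeasible (no feasible solution exists)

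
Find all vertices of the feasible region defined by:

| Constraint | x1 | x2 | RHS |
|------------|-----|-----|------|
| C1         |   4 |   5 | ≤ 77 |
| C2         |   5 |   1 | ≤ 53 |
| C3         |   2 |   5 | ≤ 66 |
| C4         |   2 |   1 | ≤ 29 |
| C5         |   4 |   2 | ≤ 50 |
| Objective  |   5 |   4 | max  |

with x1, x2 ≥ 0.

(0, 0), (10.6, 0), (9.333, 6.333), (8, 9), (5.5, 11), (0, 13.2)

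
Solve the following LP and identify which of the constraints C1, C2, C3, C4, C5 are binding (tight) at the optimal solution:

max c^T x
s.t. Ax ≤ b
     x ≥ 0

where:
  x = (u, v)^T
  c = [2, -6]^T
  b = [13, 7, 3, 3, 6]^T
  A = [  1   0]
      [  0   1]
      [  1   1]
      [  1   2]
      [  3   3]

At u = 2, v = 0, compute slack b - a·x for each constraint:
  C1: 13 − 2 = 11  (slack)
  C2: 7 − 0 = 7  (slack)
  C3: 3 − 2 = 1  (slack)
  C4: 3 − 2 = 1  (slack)
  C5: 6 − 6 = 0  (binding)

Optimal: u = 2, v = 0
Binding: C5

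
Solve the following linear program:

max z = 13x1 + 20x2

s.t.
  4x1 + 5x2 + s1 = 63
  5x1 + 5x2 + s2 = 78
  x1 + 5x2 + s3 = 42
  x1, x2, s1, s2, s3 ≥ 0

Evaluate the objective at each vertex of the feasible region:
  z(0, 0) = 0
  z(15.6, 0) = 202.8
  z(15, 0.6) = 207
  z(7, 7) = 231  ←
  z(0, 8.4) = 168
The maximum is at x1 = 7, x2 = 7.

x1 = 7, x2 = 7, z = 231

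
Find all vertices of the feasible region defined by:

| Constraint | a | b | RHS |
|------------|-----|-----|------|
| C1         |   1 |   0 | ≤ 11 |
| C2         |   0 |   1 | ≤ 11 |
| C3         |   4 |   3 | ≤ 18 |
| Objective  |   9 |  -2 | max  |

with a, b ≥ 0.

(0, 0), (4.5, 0), (0, 6)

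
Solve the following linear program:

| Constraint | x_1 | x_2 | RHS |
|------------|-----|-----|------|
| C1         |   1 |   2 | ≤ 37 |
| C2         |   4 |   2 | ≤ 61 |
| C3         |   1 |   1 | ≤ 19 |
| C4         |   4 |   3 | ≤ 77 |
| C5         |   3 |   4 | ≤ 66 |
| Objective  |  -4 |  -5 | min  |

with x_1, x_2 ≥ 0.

Evaluate the objective at each vertex of the feasible region:
  z(0, 0) = 0
  z(15.25, 0) = -61
  z(11.5, 7.5) = -83.5
  z(10, 9) = -85  ←
  z(0, 16.5) = -82.5
The minimum is at x_1 = 10, x_2 = 9.

x_1 = 10, x_2 = 9, z = -85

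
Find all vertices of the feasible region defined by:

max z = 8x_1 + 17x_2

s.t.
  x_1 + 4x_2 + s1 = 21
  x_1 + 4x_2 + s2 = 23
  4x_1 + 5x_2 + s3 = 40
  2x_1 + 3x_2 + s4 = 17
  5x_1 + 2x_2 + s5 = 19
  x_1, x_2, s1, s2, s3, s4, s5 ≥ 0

(0, 0), (3.8, 0), (2.091, 4.273), (1, 5), (0, 5.25)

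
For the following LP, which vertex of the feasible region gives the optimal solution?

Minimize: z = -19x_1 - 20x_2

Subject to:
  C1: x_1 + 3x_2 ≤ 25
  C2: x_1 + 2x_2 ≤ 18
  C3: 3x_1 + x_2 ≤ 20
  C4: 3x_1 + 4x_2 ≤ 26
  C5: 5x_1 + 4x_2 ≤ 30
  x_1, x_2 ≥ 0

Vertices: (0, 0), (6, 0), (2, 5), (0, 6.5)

Evaluate the objective at each vertex of the feasible region:
  z(0, 0) = 0
  z(6, 0) = -114
  z(2, 5) = -138  ←
  z(0, 6.5) = -130
The minimum is at x_1 = 2, x_2 = 5.

(2, 5)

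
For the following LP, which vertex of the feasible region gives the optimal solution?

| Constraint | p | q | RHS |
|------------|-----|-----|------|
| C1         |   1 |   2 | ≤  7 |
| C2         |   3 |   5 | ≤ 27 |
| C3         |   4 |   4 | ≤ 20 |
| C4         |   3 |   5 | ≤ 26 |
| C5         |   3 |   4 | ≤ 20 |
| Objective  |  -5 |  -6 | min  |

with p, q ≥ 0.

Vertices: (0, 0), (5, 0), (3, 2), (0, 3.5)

Evaluate the objective at each vertex of the feasible region:
  z(0, 0) = 0
  z(5, 0) = -25
  z(3, 2) = -27  ←
  z(0, 3.5) = -21
The minimum is at p = 3, q = 2.

(3, 2)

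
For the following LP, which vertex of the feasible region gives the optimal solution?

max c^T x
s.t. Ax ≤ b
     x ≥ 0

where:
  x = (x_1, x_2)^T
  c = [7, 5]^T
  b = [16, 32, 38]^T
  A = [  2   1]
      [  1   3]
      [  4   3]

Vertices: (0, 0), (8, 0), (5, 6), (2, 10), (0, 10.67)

Evaluate the objective at each vertex of the feasible region:
  z(0, 0) = 0
  z(8, 0) = 56
  z(5, 6) = 65  ←
  z(2, 10) = 64
  z(0, 10.67) = 53.33
The maximum is at x_1 = 5, x_2 = 6.

(5, 6)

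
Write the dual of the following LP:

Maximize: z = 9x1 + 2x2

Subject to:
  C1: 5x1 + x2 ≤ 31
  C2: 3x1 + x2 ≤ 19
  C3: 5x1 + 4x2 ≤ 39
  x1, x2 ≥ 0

Primal max cᵀx s.t. Ax ≤ b, x ≥ 0  →  Dual min bᵀy s.t. Aᵀy ≥ c, y ≥ 0.

Minimize: z = 31y1 + 19y2 + 39y3

Subject to:
  5y1 + 3y2 + 5y3 ≥ 9
  y1 + y2 + 4y3 ≥ 2
  y1, y2, y3 ≥ 0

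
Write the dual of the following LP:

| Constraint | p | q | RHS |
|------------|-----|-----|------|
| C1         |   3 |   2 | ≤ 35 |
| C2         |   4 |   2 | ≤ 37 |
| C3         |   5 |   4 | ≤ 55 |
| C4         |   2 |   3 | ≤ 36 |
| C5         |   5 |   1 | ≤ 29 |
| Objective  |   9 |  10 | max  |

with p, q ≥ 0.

Primal max cᵀx s.t. Ax ≤ b, x ≥ 0  →  Dual min bᵀy s.t. Aᵀy ≥ c, y ≥ 0.

Minimize: z = 35y1 + 37y2 + 55y3 + 36y4 + 29y5

Subject to:
  3y1 + 4y2 + 5y3 + 2y4 + 5y5 ≥ 9
  2y1 + 2y2 + 4y3 + 3y4 + y5 ≥ 10
  y1, y2, y3, y4, y5 ≥ 0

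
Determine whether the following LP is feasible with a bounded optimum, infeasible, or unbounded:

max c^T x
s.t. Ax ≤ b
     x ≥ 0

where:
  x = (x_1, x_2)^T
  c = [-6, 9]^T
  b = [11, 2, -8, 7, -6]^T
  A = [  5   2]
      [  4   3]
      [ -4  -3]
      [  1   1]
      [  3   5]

Infeasible (no feasible solution exists)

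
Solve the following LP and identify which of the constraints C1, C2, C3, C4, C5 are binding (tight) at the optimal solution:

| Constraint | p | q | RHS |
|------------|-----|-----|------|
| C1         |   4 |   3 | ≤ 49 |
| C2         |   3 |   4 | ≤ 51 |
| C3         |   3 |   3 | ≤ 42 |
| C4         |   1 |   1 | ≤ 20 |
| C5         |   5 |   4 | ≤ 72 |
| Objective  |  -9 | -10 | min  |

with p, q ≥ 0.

At p = 5, q = 9, compute slack b - a·x for each constraint:
  C1: 49 − 47 = 2  (slack)
  C2: 51 − 51 = 0  (binding)
  C3: 42 − 42 = 0  (binding)
  C4: 20 − 14 = 6  (slack)
  C5: 72 − 61 = 11  (slack)

Optimal: p = 5, q = 9
Binding: C2, C3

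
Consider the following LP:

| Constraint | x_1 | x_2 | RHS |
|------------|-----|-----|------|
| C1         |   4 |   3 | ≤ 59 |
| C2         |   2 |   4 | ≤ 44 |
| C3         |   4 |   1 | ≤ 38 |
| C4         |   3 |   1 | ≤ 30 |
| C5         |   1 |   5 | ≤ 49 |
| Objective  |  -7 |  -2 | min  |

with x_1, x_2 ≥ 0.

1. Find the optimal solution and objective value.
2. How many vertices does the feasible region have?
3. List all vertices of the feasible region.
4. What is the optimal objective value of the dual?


1. x_1 = 8, x_2 = 6, z = -68
2. 6
3. (0, 0), (9.5, 0), (8, 6), (7.6, 7.2), (4, 9), (0, 9.8)
4. -68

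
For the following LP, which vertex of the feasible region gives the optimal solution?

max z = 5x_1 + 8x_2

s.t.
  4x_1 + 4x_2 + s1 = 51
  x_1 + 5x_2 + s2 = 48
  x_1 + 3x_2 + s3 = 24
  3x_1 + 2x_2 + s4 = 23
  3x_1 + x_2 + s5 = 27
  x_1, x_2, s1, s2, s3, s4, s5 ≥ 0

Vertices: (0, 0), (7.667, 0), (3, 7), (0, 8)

Evaluate the objective at each vertex of the feasible region:
  z(0, 0) = 0
  z(7.667, 0) = 38.33
  z(3, 7) = 71  ←
  z(0, 8) = 64
The maximum is at x_1 = 3, x_2 = 7.

(3, 7)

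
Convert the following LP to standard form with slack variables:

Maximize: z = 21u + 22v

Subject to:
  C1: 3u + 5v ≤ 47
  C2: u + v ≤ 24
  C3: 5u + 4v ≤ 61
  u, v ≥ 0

max z = 21u + 22v

s.t.
  3u + 5v + s1 = 47
  u + v + s2 = 24
  5u + 4v + s3 = 61
  u, v, s1, s2, s3 ≥ 0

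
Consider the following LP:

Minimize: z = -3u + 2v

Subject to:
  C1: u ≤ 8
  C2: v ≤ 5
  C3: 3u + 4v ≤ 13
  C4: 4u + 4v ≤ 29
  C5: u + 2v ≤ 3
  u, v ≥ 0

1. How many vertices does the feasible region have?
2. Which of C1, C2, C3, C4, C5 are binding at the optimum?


1. 3
2. C5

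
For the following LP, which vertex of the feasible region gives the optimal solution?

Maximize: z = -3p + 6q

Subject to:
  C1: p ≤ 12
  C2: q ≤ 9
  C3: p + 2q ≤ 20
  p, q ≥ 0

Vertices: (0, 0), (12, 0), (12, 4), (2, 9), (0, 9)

Evaluate the objective at each vertex of the feasible region:
  z(0, 0) = 0
  z(12, 0) = -36
  z(12, 4) = -12
  z(2, 9) = 48
  z(0, 9) = 54  ←
The maximum is at p = 0, q = 9.

(0, 9)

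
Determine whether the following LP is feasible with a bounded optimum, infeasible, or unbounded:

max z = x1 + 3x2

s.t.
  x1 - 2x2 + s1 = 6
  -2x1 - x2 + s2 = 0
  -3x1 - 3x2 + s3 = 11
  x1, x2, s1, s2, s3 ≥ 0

Unbounded (objective can increase without bound)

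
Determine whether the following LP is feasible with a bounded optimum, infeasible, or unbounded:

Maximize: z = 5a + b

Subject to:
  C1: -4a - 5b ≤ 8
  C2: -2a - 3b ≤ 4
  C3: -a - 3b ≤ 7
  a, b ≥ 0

Unbounded (objective can increase without bound)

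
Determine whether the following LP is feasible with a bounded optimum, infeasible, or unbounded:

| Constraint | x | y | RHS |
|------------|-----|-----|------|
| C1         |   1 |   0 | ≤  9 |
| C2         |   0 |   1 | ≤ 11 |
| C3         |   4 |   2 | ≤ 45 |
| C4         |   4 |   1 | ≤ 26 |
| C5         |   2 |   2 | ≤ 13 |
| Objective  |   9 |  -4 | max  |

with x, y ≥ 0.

Feasible with a bounded optimal solution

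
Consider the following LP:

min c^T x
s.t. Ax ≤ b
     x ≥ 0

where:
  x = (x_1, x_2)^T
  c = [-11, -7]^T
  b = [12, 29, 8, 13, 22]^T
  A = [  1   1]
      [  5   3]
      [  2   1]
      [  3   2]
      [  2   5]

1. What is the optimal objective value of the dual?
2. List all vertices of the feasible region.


1. -47
2. (0, 0), (4, 0), (3, 2), (1.909, 3.636), (0, 4.4)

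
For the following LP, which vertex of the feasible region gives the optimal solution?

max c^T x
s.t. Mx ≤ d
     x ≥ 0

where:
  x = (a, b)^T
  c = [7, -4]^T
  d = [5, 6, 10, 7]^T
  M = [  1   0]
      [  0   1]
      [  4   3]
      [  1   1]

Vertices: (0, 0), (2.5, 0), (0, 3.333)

Evaluate the objective at each vertex of the feasible region:
  z(0, 0) = 0
  z(2.5, 0) = 17.5  ←
  z(0, 3.333) = -13.33
The maximum is at a = 2.5, b = 0.

(2.5, 0)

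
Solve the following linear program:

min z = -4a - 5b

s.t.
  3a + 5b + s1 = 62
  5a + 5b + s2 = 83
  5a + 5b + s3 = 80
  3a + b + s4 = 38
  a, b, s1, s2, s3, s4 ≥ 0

Evaluate the objective at each vertex of the feasible region:
  z(0, 0) = 0
  z(12.67, 0) = -50.67
  z(11, 5) = -69
  z(9, 7) = -71  ←
  z(0, 12.4) = -62
The minimum is at a = 9, b = 7.

a = 9, b = 7, z = -71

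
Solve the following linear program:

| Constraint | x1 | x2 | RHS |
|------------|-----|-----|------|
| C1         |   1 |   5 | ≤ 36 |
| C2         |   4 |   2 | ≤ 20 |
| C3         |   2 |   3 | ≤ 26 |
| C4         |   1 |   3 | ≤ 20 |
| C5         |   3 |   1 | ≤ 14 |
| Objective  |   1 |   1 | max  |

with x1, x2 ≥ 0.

Evaluate the objective at each vertex of the feasible region:
  z(0, 0) = 0
  z(4.667, 0) = 4.667
  z(4, 2) = 6
  z(2, 6) = 8  ←
  z(0, 6.667) = 6.667
The maximum is at x1 = 2, x2 = 6.

x1 = 2, x2 = 6, z = 8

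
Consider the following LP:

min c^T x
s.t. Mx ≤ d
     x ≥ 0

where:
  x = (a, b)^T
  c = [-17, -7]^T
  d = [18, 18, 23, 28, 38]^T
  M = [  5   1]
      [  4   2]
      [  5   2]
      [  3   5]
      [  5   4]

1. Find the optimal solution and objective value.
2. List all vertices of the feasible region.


1. a = 3, b = 3, z = -72
2. (0, 0), (3.6, 0), (3, 3), (2.429, 4.143), (0, 5.6)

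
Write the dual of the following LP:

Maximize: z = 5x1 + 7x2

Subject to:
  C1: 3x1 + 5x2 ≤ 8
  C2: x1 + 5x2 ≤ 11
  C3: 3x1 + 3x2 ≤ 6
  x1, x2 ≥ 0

Primal max cᵀx s.t. Ax ≤ b, x ≥ 0  →  Dual min bᵀy s.t. Aᵀy ≥ c, y ≥ 0.

Minimize: z = 8y1 + 11y2 + 6y3

Subject to:
  3y1 + y2 + 3y3 ≥ 5
  5y1 + 5y2 + 3y3 ≥ 7
  y1, y2, y3 ≥ 0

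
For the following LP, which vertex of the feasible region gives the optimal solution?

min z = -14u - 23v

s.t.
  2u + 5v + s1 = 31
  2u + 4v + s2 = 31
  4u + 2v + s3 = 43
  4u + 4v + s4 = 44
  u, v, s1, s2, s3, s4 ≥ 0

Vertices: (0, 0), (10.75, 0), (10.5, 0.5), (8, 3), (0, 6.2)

Evaluate the objective at each vertex of the feasible region:
  z(0, 0) = 0
  z(10.75, 0) = -150.5
  z(10.5, 0.5) = -158.5
  z(8, 3) = -181  ←
  z(0, 6.2) = -142.6
The minimum is at u = 8, v = 3.

(8, 3)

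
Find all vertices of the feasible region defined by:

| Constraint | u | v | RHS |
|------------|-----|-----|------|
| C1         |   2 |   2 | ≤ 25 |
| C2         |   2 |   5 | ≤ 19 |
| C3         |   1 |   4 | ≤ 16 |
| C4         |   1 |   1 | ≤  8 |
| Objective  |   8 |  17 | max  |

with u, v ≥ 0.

(0, 0), (8, 0), (7, 1), (0, 3.8)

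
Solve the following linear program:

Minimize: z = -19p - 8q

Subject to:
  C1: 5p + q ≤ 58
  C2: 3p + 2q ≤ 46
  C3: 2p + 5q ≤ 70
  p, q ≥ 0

Evaluate the objective at each vertex of the feasible region:
  z(0, 0) = 0
  z(11.6, 0) = -220.4
  z(10, 8) = -254  ←
  z(8.182, 10.73) = -241.3
  z(0, 14) = -112
The minimum is at p = 10, q = 8.

p = 10, q = 8, z = -254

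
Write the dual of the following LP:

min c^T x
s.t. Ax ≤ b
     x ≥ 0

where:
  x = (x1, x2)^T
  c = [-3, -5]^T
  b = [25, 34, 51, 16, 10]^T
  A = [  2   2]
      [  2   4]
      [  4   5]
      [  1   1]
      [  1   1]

Primal min cᵀx s.t. Ax ≤ b, x ≥ 0  →  Dual max −bᵀy s.t. Aᵀy ≥ −c, y ≥ 0.

Maximize: z = -25y1 - 34y2 - 51y3 - 16y4 - 10y5

Subject to:
  2y1 + 2y2 + 4y3 + y4 + y5 ≥ 3
  2y1 + 4y2 + 5y3 + y4 + y5 ≥ 5
  y1, y2, y3, y4, y5 ≥ 0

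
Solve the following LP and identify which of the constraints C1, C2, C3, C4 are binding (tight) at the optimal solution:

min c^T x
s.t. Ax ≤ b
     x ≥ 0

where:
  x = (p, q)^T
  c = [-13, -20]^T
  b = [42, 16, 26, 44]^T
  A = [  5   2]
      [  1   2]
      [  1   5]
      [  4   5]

At p = 6, q = 4, compute slack b - a·x for each constraint:
  C1: 42 − 38 = 4  (slack)
  C2: 16 − 14 = 2  (slack)
  C3: 26 − 26 = 0  (binding)
  C4: 44 − 44 = 0  (binding)

Optimal: p = 6, q = 4
Binding: C3, C4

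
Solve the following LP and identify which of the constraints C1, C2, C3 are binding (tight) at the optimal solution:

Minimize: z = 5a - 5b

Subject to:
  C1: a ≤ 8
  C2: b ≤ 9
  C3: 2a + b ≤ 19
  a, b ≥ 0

At a = 0, b = 9, compute slack b - a·x for each constraint:
  C1: 8 − 0 = 8  (slack)
  C2: 9 − 9 = 0  (binding)
  C3: 19 − 9 = 10  (slack)

Optimal: a = 0, b = 9
Binding: C2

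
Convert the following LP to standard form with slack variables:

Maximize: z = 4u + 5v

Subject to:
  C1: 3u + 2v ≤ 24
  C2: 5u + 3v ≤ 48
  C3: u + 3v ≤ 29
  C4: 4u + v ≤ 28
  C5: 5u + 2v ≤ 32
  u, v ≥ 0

max z = 4u + 5v

s.t.
  3u + 2v + s1 = 24
  5u + 3v + s2 = 48
  u + 3v + s3 = 29
  4u + v + s4 = 28
  5u + 2v + s5 = 32
  u, v, s1, s2, s3, s4, s5 ≥ 0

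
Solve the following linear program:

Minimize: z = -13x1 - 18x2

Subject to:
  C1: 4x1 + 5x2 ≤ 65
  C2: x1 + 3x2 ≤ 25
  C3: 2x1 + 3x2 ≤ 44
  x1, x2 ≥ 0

Evaluate the objective at each vertex of the feasible region:
  z(0, 0) = 0
  z(16.25, 0) = -211.2
  z(10, 5) = -220  ←
  z(0, 8.333) = -150
The minimum is at x1 = 10, x2 = 5.

x1 = 10, x2 = 5, z = -220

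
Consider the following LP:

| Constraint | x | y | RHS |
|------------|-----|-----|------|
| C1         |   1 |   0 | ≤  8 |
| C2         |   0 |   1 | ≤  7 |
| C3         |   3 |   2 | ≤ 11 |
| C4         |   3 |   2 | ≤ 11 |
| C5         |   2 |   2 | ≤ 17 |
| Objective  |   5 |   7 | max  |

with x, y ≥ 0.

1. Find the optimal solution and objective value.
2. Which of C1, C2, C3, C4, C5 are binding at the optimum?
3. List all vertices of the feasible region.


1. x = 0, y = 5.5, z = 38.5
2. C3, C4
3. (0, 0), (3.667, 0), (0, 5.5)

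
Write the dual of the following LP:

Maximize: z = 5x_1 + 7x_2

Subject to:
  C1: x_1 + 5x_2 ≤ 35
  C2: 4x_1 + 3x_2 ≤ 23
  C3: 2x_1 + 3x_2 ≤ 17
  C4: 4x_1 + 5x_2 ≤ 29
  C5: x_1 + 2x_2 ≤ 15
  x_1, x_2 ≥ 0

Primal max cᵀx s.t. Ax ≤ b, x ≥ 0  →  Dual min bᵀy s.t. Aᵀy ≥ c, y ≥ 0.

Minimize: z = 35y1 + 23y2 + 17y3 + 29y4 + 15y5

Subject to:
  y1 + 4y2 + 2y3 + 4y4 + y5 ≥ 5
  5y1 + 3y2 + 3y3 + 5y4 + 2y5 ≥ 7
  y1, y2, y3, y4, y5 ≥ 0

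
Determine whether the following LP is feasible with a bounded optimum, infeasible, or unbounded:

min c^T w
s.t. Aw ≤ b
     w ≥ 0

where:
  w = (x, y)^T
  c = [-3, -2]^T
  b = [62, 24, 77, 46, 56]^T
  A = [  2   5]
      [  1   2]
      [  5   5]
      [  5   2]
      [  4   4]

Feasible with a bounded optimal solution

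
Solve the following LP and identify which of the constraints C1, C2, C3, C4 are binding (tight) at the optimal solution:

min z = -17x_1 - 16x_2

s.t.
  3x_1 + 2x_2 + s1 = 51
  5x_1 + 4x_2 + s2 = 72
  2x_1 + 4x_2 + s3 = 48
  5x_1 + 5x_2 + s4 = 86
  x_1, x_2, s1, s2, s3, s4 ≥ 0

At x_1 = 8, x_2 = 8, compute slack b - a·x for each constraint:
  C1: 51 − 40 = 11  (slack)
  C2: 72 − 72 = 0  (binding)
  C3: 48 − 48 = 0  (binding)
  C4: 86 − 80 = 6  (slack)

Optimal: x_1 = 8, x_2 = 8
Binding: C2, C3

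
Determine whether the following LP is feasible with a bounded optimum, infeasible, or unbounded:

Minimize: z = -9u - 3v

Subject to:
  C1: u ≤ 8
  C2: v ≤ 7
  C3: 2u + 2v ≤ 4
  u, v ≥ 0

Feasible with a bounded optimal solution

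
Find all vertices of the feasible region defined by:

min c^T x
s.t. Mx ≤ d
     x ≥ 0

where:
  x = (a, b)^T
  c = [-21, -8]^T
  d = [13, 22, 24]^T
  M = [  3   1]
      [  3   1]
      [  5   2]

(0, 0), (4.333, 0), (2, 7), (0, 12)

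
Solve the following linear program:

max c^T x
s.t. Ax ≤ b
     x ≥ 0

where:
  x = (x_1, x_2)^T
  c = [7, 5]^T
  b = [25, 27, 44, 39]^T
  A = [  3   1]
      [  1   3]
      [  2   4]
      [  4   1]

Evaluate the objective at each vertex of the feasible region:
  z(0, 0) = 0
  z(8.333, 0) = 58.33
  z(6, 7) = 77  ←
  z(0, 9) = 45
The maximum is at x_1 = 6, x_2 = 7.

x_1 = 6, x_2 = 7, z = 77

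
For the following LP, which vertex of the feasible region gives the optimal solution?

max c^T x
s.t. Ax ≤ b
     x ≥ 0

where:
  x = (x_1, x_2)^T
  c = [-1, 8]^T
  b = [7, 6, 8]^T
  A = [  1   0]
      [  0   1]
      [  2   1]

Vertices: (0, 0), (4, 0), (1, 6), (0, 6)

Evaluate the objective at each vertex of the feasible region:
  z(0, 0) = 0
  z(4, 0) = -4
  z(1, 6) = 47
  z(0, 6) = 48  ←
The maximum is at x_1 = 0, x_2 = 6.

(0, 6)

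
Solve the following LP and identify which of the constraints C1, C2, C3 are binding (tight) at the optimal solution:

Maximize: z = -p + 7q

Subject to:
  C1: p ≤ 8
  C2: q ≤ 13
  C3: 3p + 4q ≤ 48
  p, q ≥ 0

At p = 0, q = 12, compute slack b - a·x for each constraint:
  C1: 8 − 0 = 8  (slack)
  C2: 13 − 12 = 1  (slack)
  C3: 48 − 48 = 0  (binding)

Optimal: p = 0, q = 12
Binding: C3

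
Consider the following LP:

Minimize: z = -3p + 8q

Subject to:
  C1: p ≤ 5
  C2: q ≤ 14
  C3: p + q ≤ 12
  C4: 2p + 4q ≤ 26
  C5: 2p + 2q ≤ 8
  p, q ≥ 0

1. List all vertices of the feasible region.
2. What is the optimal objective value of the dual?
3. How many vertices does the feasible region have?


1. (0, 0), (4, 0), (0, 4)
2. -12
3. 3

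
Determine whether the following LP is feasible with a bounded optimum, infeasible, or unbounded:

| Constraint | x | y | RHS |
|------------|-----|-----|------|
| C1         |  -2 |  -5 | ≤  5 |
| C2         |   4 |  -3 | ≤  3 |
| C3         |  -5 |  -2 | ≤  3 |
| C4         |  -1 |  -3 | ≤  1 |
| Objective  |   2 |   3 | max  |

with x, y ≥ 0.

Unbounded (objective can increase without bound)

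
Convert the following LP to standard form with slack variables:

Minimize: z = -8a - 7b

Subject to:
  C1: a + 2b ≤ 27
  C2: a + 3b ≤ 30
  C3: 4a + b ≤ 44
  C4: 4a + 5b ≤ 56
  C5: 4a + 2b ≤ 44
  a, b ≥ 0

min z = -8a - 7b

s.t.
  a + 2b + s1 = 27
  a + 3b + s2 = 30
  4a + b + s3 = 44
  4a + 5b + s4 = 56
  4a + 2b + s5 = 44
  a, b, s1, s2, s3, s4, s5 ≥ 0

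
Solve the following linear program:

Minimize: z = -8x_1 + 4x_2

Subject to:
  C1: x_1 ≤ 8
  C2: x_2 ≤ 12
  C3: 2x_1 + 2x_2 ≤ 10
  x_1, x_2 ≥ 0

Evaluate the objective at each vertex of the feasible region:
  z(0, 0) = 0
  z(5, 0) = -40  ←
  z(0, 5) = 20
The minimum is at x_1 = 5, x_2 = 0.

x_1 = 5, x_2 = 0, z = -40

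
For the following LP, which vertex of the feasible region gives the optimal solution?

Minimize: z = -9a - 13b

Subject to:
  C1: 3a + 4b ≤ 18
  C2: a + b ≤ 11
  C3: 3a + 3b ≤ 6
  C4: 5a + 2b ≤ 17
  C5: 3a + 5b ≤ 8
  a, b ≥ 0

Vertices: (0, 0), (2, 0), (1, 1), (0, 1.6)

Evaluate the objective at each vertex of the feasible region:
  z(0, 0) = 0
  z(2, 0) = -18
  z(1, 1) = -22  ←
  z(0, 1.6) = -20.8
The minimum is at a = 1, b = 1.

(1, 1)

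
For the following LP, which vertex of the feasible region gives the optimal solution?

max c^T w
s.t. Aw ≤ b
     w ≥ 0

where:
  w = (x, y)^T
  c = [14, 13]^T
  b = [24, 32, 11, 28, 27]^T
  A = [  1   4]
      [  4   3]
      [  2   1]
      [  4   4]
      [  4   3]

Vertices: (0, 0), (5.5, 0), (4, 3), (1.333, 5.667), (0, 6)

Evaluate the objective at each vertex of the feasible region:
  z(0, 0) = 0
  z(5.5, 0) = 77
  z(4, 3) = 95  ←
  z(1.333, 5.667) = 92.33
  z(0, 6) = 78
The maximum is at x = 4, y = 3.

(4, 3)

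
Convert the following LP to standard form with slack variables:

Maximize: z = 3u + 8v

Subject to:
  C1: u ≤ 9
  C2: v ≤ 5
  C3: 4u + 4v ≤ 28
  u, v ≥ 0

max z = 3u + 8v

s.t.
  u + s1 = 9
  v + s2 = 5
  4u + 4v + s3 = 28
  u, v, s1, s2, s3 ≥ 0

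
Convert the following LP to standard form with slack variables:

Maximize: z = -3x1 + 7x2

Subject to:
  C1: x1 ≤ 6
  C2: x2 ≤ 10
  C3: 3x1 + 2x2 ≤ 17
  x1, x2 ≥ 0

max z = -3x1 + 7x2

s.t.
  x1 + s1 = 6
  x2 + s2 = 10
  3x1 + 2x2 + s3 = 17
  x1, x2, s1, s2, s3 ≥ 0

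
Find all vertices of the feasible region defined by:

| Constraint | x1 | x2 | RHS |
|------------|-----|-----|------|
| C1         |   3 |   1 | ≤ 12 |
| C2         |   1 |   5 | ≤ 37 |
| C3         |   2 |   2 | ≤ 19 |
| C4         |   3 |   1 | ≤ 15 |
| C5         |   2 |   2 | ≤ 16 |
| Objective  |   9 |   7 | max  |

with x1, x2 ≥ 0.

(0, 0), (4, 0), (2, 6), (0.75, 7.25), (0, 7.4)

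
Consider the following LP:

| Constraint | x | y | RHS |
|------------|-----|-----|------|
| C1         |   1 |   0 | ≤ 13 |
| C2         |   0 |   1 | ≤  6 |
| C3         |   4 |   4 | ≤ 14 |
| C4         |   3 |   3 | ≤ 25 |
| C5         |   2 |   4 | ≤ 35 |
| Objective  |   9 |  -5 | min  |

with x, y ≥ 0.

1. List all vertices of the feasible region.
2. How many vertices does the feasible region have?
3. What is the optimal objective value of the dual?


1. (0, 0), (3.5, 0), (0, 3.5)
2. 3
3. -17.5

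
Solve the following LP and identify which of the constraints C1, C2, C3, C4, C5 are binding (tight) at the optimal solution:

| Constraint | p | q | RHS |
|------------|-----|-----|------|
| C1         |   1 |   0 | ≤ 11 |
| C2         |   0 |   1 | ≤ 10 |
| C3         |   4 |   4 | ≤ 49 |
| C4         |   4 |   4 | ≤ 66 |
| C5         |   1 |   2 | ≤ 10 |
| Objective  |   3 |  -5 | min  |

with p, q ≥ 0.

At p = 0, q = 5, compute slack b - a·x for each constraint:
  C1: 11 − 0 = 11  (slack)
  C2: 10 − 5 = 5  (slack)
  C3: 49 − 20 = 29  (slack)
  C4: 66 − 20 = 46  (slack)
  C5: 10 − 10 = 0  (binding)

Optimal: p = 0, q = 5
Binding: C5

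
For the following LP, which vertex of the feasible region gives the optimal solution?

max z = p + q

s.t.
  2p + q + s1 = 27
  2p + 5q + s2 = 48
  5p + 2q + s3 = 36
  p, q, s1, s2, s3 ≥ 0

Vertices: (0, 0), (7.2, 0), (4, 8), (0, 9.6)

Evaluate the objective at each vertex of the feasible region:
  z(0, 0) = 0
  z(7.2, 0) = 7.2
  z(4, 8) = 12  ←
  z(0, 9.6) = 9.6
The maximum is at p = 4, q = 8.

(4, 8)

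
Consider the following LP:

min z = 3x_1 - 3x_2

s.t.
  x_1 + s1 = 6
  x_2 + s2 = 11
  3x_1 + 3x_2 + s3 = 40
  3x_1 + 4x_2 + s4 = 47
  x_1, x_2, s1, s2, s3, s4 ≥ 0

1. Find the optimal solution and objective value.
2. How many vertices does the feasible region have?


1. x_1 = 0, x_2 = 11, z = -33
2. 5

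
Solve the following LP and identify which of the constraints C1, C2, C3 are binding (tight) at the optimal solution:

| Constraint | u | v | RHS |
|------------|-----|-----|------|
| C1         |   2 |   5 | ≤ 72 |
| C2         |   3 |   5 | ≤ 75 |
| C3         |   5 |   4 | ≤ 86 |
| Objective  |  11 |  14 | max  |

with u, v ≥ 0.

At u = 10, v = 9, compute slack b - a·x for each constraint:
  C1: 72 − 65 = 7  (slack)
  C2: 75 − 75 = 0  (binding)
  C3: 86 − 86 = 0  (binding)

Optimal: u = 10, v = 9
Binding: C2, C3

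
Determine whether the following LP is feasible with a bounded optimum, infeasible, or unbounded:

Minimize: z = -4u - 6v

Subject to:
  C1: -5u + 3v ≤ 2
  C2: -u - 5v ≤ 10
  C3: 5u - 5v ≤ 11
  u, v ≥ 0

Unbounded (objective can decrease without bound)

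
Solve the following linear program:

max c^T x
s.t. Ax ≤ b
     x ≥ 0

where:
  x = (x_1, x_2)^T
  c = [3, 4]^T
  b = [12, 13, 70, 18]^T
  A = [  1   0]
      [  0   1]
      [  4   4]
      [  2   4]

Evaluate the objective at each vertex of the feasible region:
  z(0, 0) = 0
  z(9, 0) = 27  ←
  z(0, 4.5) = 18
The maximum is at x_1 = 9, x_2 = 0.

x_1 = 9, x_2 = 0, z = 27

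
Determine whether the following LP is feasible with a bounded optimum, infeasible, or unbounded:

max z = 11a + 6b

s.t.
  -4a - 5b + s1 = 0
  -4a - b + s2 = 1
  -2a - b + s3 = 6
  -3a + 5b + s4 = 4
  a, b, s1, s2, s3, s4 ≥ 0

Unbounded (objective can increase without bound)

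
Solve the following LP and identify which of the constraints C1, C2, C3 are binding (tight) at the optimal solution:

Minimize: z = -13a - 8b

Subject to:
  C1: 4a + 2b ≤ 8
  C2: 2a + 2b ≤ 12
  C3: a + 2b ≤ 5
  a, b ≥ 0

At a = 1, b = 2, compute slack b - a·x for each constraint:
  C1: 8 − 8 = 0  (binding)
  C2: 12 − 6 = 6  (slack)
  C3: 5 − 5 = 0  (binding)

Optimal: a = 1, b = 2
Binding: C1, C3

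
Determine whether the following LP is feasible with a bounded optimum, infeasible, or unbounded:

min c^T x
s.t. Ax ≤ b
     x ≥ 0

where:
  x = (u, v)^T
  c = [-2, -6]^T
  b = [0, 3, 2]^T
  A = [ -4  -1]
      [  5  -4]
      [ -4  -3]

Unbounded (objective can decrease without bound)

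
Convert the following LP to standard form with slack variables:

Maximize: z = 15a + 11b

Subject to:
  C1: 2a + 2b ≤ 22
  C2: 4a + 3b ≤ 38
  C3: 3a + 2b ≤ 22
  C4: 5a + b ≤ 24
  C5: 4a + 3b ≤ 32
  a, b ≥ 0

max z = 15a + 11b

s.t.
  2a + 2b + s1 = 22
  4a + 3b + s2 = 38
  3a + 2b + s3 = 22
  5a + b + s4 = 24
  4a + 3b + s5 = 32
  a, b, s1, s2, s3, s4, s5 ≥ 0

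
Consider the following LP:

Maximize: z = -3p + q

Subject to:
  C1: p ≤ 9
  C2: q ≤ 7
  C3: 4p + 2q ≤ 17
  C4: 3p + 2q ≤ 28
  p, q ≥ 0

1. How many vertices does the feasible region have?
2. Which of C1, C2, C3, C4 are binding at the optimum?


1. 4
2. C2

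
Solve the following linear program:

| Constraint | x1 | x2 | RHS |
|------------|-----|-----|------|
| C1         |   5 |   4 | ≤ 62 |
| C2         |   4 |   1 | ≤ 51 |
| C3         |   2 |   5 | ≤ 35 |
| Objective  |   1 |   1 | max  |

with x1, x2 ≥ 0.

Evaluate the objective at each vertex of the feasible region:
  z(0, 0) = 0
  z(12.4, 0) = 12.4
  z(10, 3) = 13  ←
  z(0, 7) = 7
The maximum is at x1 = 10, x2 = 3.

x1 = 10, x2 = 3, z = 13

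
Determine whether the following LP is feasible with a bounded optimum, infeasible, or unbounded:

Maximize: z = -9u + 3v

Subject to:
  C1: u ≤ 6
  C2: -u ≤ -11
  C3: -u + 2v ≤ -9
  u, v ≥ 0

Infeasible (no feasible solution exists)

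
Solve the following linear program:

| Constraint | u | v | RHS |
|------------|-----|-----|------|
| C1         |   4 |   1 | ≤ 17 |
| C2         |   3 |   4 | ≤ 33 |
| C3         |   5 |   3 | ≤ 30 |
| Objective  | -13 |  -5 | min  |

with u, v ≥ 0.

Evaluate the objective at each vertex of the feasible region:
  z(0, 0) = 0
  z(4.25, 0) = -55.25
  z(3, 5) = -64  ←
  z(1.909, 6.818) = -58.91
  z(0, 8.25) = -41.25
The minimum is at u = 3, v = 5.

u = 3, v = 5, z = -64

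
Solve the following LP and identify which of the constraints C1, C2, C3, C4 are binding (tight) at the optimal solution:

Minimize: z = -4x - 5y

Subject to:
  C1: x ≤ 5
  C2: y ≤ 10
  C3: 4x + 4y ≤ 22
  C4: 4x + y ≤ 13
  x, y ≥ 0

At x = 0, y = 5.5, compute slack b - a·x for each constraint:
  C1: 5 − 0 = 5  (slack)
  C2: 10 − 5.5 = 4.5  (slack)
  C3: 22 − 22 = 0  (binding)
  C4: 13 − 5.5 = 7.5  (slack)

Optimal: x = 0, y = 5.5
Binding: C3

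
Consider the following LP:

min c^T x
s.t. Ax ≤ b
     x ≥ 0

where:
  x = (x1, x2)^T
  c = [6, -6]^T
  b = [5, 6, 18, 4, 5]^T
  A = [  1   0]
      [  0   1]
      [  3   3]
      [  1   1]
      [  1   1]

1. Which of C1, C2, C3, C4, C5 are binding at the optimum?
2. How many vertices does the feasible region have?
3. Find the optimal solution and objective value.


1. C4
2. 3
3. x1 = 0, x2 = 4, z = -24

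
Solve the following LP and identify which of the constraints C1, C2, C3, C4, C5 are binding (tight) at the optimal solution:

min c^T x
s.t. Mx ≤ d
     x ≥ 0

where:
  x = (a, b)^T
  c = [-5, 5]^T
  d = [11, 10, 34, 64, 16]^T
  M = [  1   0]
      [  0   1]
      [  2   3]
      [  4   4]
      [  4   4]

At a = 4, b = 0, compute slack b - a·x for each constraint:
  C1: 11 − 4 = 7  (slack)
  C2: 10 − 0 = 10  (slack)
  C3: 34 − 8 = 26  (slack)
  C4: 64 − 16 = 48  (slack)
  C5: 16 − 16 = 0  (binding)

Optimal: a = 4, b = 0
Binding: C5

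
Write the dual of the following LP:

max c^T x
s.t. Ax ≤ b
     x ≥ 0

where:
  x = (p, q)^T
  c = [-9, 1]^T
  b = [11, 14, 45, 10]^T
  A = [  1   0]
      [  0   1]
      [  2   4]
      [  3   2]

Primal max cᵀx s.t. Ax ≤ b, x ≥ 0  →  Dual min bᵀy s.t. Aᵀy ≥ c, y ≥ 0.

Minimize: z = 11y1 + 14y2 + 45y3 + 10y4

Subject to:
  y1 + 2y3 + 3y4 ≥ -9
  y2 + 4y3 + 2y4 ≥ 1
  y1, y2, y3, y4 ≥ 0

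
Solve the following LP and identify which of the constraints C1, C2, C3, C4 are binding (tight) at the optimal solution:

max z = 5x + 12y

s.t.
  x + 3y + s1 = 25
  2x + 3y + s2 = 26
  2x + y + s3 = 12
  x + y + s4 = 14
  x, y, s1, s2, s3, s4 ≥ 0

At x = 1, y = 8, compute slack b - a·x for each constraint:
  C1: 25 − 25 = 0  (binding)
  C2: 26 − 26 = 0  (binding)
  C3: 12 − 10 = 2  (slack)
  C4: 14 − 9 = 5  (slack)

Optimal: x = 1, y = 8
Binding: C1, C2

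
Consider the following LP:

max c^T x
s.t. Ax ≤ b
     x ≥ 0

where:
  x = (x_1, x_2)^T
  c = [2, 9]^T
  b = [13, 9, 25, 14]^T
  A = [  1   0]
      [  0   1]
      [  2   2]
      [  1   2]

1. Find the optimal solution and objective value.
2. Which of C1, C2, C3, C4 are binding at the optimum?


1. x_1 = 0, x_2 = 7, z = 63
2. C4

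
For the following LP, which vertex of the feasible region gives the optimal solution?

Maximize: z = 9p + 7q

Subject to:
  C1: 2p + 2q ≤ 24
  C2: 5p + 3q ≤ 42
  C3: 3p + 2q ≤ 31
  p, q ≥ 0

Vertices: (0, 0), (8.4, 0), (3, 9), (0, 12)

Evaluate the objective at each vertex of the feasible region:
  z(0, 0) = 0
  z(8.4, 0) = 75.6
  z(3, 9) = 90  ←
  z(0, 12) = 84
The maximum is at p = 3, q = 9.

(3, 9)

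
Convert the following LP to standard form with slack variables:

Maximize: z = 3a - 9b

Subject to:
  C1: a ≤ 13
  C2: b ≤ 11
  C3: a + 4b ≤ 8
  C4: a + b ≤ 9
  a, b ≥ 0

max z = 3a - 9b

s.t.
  a + s1 = 13
  b + s2 = 11
  a + 4b + s3 = 8
  a + b + s4 = 9
  a, b, s1, s2, s3, s4 ≥ 0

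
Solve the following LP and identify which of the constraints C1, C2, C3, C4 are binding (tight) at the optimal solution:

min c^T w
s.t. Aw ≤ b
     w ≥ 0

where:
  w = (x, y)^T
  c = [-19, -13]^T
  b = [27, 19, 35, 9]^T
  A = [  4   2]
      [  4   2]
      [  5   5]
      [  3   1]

At x = 1, y = 6, compute slack b - a·x for each constraint:
  C1: 27 − 16 = 11  (slack)
  C2: 19 − 16 = 3  (slack)
  C3: 35 − 35 = 0  (binding)
  C4: 9 − 9 = 0  (binding)

Optimal: x = 1, y = 6
Binding: C3, C4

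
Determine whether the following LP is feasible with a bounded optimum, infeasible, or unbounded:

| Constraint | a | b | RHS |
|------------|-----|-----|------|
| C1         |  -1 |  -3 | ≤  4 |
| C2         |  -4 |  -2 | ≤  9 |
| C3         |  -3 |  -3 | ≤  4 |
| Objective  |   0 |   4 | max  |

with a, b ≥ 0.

Unbounded (objective can increase without bound)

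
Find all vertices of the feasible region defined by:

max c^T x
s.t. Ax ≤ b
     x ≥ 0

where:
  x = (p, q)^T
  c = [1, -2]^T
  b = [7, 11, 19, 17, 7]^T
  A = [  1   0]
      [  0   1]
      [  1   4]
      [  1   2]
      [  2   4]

(0, 0), (3.5, 0), (0, 1.75)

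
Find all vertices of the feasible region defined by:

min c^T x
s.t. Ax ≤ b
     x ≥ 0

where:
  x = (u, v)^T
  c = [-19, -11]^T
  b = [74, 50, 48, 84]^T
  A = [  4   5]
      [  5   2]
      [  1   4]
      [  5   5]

(0, 0), (10, 0), (6, 10), (5.091, 10.73), (0, 12)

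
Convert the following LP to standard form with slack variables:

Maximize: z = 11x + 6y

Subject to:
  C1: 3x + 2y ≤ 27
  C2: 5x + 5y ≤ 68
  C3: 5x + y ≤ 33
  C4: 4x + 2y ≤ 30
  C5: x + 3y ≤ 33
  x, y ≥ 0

max z = 11x + 6y

s.t.
  3x + 2y + s1 = 27
  5x + 5y + s2 = 68
  5x + y + s3 = 33
  4x + 2y + s4 = 30
  x + 3y + s5 = 33
  x, y, s1, s2, s3, s4, s5 ≥ 0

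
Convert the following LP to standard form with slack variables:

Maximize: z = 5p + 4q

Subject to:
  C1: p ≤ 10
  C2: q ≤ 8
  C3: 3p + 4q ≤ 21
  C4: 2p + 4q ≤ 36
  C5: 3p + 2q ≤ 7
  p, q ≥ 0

max z = 5p + 4q

s.t.
  p + s1 = 10
  q + s2 = 8
  3p + 4q + s3 = 21
  2p + 4q + s4 = 36
  3p + 2q + s5 = 7
  p, q, s1, s2, s3, s4, s5 ≥ 0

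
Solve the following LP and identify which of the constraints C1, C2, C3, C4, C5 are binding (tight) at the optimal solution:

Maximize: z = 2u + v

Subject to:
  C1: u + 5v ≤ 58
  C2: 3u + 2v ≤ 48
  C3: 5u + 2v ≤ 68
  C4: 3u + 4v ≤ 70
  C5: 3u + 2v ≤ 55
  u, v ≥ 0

At u = 10, v = 9, compute slack b - a·x for each constraint:
  C1: 58 − 55 = 3  (slack)
  C2: 48 − 48 = 0  (binding)
  C3: 68 − 68 = 0  (binding)
  C4: 70 − 66 = 4  (slack)
  C5: 55 − 48 = 7  (slack)

Optimal: u = 10, v = 9
Binding: C2, C3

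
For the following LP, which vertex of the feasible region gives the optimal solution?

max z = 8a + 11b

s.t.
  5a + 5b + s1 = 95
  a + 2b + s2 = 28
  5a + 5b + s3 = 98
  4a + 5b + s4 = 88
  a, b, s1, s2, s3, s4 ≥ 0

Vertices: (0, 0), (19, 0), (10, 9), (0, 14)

Evaluate the objective at each vertex of the feasible region:
  z(0, 0) = 0
  z(19, 0) = 152
  z(10, 9) = 179  ←
  z(0, 14) = 154
The maximum is at a = 10, b = 9.

(10, 9)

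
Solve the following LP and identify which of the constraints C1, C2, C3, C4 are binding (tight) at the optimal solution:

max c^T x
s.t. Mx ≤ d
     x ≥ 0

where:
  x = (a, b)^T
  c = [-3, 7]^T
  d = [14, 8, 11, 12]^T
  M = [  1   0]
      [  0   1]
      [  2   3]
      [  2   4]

At a = 0, b = 3, compute slack b - a·x for each constraint:
  C1: 14 − 0 = 14  (slack)
  C2: 8 − 3 = 5  (slack)
  C3: 11 − 9 = 2  (slack)
  C4: 12 − 12 = 0  (binding)

Optimal: a = 0, b = 3
Binding: C4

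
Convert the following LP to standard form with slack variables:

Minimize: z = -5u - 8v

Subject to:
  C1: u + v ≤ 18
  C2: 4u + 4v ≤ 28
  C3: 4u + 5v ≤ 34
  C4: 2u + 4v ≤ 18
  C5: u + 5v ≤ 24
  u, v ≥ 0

min z = -5u - 8v

s.t.
  u + v + s1 = 18
  4u + 4v + s2 = 28
  4u + 5v + s3 = 34
  2u + 4v + s4 = 18
  u + 5v + s5 = 24
  u, v, s1, s2, s3, s4, s5 ≥ 0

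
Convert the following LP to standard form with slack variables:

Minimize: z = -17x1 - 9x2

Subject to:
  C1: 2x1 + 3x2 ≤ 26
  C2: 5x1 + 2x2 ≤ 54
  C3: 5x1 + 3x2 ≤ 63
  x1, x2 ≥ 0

min z = -17x1 - 9x2

s.t.
  2x1 + 3x2 + s1 = 26
  5x1 + 2x2 + s2 = 54
  5x1 + 3x2 + s3 = 63
  x1, x2, s1, s2, s3 ≥ 0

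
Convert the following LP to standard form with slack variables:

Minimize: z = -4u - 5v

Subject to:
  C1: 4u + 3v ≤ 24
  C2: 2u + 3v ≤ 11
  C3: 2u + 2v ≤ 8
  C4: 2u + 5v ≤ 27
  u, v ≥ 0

min z = -4u - 5v

s.t.
  4u + 3v + s1 = 24
  2u + 3v + s2 = 11
  2u + 2v + s3 = 8
  2u + 5v + s4 = 27
  u, v, s1, s2, s3, s4 ≥ 0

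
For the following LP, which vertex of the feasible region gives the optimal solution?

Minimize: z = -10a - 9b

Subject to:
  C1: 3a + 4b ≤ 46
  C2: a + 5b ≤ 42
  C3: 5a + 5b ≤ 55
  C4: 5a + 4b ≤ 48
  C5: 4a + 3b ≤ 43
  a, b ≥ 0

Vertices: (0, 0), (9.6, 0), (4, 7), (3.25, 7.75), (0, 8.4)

Evaluate the objective at each vertex of the feasible region:
  z(0, 0) = 0
  z(9.6, 0) = -96
  z(4, 7) = -103  ←
  z(3.25, 7.75) = -102.2
  z(0, 8.4) = -75.6
The minimum is at a = 4, b = 7.

(4, 7)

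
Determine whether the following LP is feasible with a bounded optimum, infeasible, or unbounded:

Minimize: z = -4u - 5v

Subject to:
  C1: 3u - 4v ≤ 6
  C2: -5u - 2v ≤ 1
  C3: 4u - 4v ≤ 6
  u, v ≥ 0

Unbounded (objective can decrease without bound)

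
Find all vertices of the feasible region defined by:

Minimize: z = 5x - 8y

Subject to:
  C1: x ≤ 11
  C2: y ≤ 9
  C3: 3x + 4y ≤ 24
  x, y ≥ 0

(0, 0), (8, 0), (0, 6)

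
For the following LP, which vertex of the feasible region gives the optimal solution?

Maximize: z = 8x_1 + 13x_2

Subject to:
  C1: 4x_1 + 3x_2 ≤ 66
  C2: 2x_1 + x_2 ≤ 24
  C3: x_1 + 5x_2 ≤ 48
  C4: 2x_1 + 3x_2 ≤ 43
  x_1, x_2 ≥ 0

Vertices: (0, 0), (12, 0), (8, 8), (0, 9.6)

Evaluate the objective at each vertex of the feasible region:
  z(0, 0) = 0
  z(12, 0) = 96
  z(8, 8) = 168  ←
  z(0, 9.6) = 124.8
The maximum is at x_1 = 8, x_2 = 8.

(8, 8)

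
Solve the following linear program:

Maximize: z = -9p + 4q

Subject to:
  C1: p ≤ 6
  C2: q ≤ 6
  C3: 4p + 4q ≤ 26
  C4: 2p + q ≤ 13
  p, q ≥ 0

Evaluate the objective at each vertex of the feasible region:
  z(0, 0) = 0
  z(6, 0) = -54
  z(6, 0.5) = -52
  z(0.5, 6) = 19.5
  z(0, 6) = 24  ←
The maximum is at p = 0, q = 6.

p = 0, q = 6, z = 24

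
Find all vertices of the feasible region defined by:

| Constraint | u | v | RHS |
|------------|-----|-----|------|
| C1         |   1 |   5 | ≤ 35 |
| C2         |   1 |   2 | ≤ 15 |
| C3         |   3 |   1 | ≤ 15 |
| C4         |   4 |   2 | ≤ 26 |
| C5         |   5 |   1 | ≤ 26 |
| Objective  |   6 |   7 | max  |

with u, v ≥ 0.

(0, 0), (5, 0), (3, 6), (1.667, 6.667), (0, 7)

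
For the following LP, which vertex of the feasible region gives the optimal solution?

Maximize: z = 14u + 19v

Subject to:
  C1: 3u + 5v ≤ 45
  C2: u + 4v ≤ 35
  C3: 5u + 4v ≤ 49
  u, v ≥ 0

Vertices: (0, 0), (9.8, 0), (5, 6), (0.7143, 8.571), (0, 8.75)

Evaluate the objective at each vertex of the feasible region:
  z(0, 0) = 0
  z(9.8, 0) = 137.2
  z(5, 6) = 184  ←
  z(0.7143, 8.571) = 172.9
  z(0, 8.75) = 166.2
The maximum is at u = 5, v = 6.

(5, 6)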